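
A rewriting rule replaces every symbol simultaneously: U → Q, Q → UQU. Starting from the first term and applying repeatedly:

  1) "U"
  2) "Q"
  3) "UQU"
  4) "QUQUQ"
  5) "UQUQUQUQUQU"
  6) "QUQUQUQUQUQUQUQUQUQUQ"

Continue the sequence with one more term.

Rewriting the 21 symbols of QUQUQUQUQUQUQUQUQUQUQ one by one yields UQU Q UQU Q UQU Q UQU Q UQU Q UQU Q UQU Q UQU Q UQU Q UQU Q UQU; concatenated:

UQUQUQUQUQUQUQUQUQUQUQUQUQUQUQUQUQUQUQUQUQU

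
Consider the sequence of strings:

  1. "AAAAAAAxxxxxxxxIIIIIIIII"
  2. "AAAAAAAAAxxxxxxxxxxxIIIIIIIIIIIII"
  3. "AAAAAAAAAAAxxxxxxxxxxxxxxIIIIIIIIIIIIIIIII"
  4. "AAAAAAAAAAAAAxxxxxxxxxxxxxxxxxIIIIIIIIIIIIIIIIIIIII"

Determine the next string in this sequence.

Reading off run lengths: A runs 7, 9, 11, 13; x runs 8, 11, 14, 17; I runs 9, 13, 17, 21 — each is linear in n, where the shown terms are n = 2, 3, 4, 5.
Setting n = 6 gives 15, 20, 25 characters in each block.

AAAAAAAAAAAAAAAxxxxxxxxxxxxxxxxxxxxIIIIIIIIIIIIIIIIIIIIIIIII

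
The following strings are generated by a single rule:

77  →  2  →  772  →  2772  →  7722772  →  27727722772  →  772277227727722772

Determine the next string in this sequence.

Each term (from the third on) is the two preceding terms concatenated in order: term 3 = 77·2 = 772.
Continuing: 27727722772 · 772277227727722772 gives term 8.

27727722772772277227727722772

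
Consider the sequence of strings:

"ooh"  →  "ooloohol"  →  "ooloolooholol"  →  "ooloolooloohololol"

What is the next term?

s(k+1) = ool·s(k)·ol, so each term gains ool as a prefix and ol as a suffix.
One more step from ooloolooloohololol gives the answer.

ooloolooloolooholololol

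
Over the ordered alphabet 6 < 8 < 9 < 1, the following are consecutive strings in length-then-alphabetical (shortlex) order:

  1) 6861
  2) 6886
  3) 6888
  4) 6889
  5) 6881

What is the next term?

Treat 6881 as a base-4 numeral over the given alphabet and add one, carrying through any trailing 1's.

6896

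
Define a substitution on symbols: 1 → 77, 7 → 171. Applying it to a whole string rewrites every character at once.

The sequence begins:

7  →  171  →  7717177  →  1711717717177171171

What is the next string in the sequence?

Rewriting the 19 symbols of 1711717717177171171 one by one yields 77 171 77 77 171 77 171 171 77 171 77 171 171 77 171 77 77 171 77; concatenated:

77171777717177171171771717717117177171777717177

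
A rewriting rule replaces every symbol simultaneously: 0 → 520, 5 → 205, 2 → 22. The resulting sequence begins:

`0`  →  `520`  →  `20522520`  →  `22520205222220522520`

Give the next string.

Rewriting the 20 symbols of 22520205222220522520 one by one yields 22 22 205 22 520 22 520 205 22 22 22 22 22 520 205 22 22 205 22 520; concatenated:

222220522520225202052222222222520205222220522520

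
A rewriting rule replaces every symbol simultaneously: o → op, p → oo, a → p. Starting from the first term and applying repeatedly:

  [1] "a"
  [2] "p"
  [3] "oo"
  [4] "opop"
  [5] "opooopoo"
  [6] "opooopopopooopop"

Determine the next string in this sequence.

φ(opooopopopooopop) expands symbol-by-symbol to op oo op op op oo op oo op oo op op op oo op oo; joining the 16 pieces gives the next term.

opooopopopooopooopooopopopooopoo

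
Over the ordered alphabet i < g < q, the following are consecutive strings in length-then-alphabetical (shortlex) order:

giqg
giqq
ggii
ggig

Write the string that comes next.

ggiq

Find the rightmost character of ggig below q, bump it to the next letter, and reset everything to its right to i.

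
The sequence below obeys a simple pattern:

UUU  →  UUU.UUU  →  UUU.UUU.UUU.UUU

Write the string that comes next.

Each string is two copies of the previous one joined by '.'.
So the next term is two copies of UUU.UUU.UUU.UUU with '.' between the halves.

UUU.UUU.UUU.UUU.UUU.UUU.UUU.UUU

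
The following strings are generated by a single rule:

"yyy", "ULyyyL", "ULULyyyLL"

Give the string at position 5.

Each term wraps the previous one in UL on the left and L on the right.
From ULULyyyLL, 2 further steps: ULULyyyLL → ULULULyyyLLL → (answer).

ULULULULyyyLLLL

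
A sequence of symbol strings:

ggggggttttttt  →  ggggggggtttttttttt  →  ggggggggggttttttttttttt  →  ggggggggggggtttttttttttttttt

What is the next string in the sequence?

Each string has the form g^{2n+2} t^{3n+1}, where the shown terms are n = 2, 3, 4, 5.
At n = 6 the blocks have lengths 14, 19.

ggggggggggggggttttttttttttttttttt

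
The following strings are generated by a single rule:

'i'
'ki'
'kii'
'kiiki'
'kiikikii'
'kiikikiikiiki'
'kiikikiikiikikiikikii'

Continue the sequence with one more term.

This is a Fibonacci-style word recurrence s(k) = s(k−1)·s(k−2): e.g. ki·i = kii.
So term 8 is kiikikiikiikikiikikii·kiikikiikiiki.

kiikikiikiikikiikikiikiikikiikiiki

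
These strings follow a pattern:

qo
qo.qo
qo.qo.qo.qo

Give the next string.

Every step duplicates the string with '.' between the halves.
One more doubling of qo.qo.qo.qo gives the answer.

qo.qo.qo.qo.qo.qo.qo.qo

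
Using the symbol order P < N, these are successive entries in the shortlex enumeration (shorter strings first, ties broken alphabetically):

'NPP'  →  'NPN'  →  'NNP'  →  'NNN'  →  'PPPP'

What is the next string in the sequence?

The successor of PPPP increments the rightmost position that isn't already N and resets every position after it to P.

PPPN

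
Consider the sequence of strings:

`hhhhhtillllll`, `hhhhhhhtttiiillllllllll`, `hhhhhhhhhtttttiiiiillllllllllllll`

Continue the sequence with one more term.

The n-th term is 2n+3 h's then 2n-1 t's then 2n-1 i's then 4n+2 l's (n = 1, 2, …).
For the next term, n = 4, so the run lengths are 11, 7, 7, 18.

hhhhhhhhhhhtttttttiiiiiiillllllllllllllllll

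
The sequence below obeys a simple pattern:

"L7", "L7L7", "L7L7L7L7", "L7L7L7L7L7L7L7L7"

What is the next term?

Every step duplicates the string.
Doubling L7L7L7L7L7L7L7L7:

L7L7L7L7L7L7L7L7L7L7L7L7L7L7L7L7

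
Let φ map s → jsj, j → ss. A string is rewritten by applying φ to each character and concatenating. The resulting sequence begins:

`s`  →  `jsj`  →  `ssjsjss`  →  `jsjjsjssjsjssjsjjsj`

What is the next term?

ssjsjssssjsjssjsjjsjssjsjssjsjjsjssjsjssssjsjss

Replace each of the 19 characters of jsjjsjssjsjssjsjjsj in place — ss jsj ss ss jsj ss jsj jsj ss jsj ss jsj jsj ss jsj ss ss jsj ss — and concatenate.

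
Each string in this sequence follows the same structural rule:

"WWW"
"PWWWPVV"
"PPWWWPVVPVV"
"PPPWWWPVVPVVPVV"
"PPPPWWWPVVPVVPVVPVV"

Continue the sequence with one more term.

PPPPPWWWPVVPVVPVVPVVPVV

Each term wraps the previous one in P on the left and PVV on the right.
So the next term is P·PPPPWWWPVVPVVPVVPVV·PVV.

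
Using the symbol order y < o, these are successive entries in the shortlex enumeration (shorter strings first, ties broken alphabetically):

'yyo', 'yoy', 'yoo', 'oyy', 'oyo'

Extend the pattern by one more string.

The successor of oyo increments the rightmost position that isn't already o and resets every position after it to y.

ooy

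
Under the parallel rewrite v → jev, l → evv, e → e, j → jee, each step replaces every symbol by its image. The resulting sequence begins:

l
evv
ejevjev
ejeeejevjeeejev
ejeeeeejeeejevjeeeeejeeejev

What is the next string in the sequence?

Applying the rule to each of the 27 symbols of ejeeeeejeeejevjeeeeejeeejev gives the pieces e jee e e e e e jee e e e jee e jev jee e e e e e jee e e e jee e jev, which concatenate to the answer.

ejeeeeeeejeeeeejeeejevjeeeeeeejeeeeejeeejev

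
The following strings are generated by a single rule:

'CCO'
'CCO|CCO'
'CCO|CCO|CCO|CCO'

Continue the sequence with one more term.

Every step duplicates the string with '|' between the halves.
Doubling CCO|CCO|CCO|CCO with '|' between the halves:

CCO|CCO|CCO|CCO|CCO|CCO|CCO|CCO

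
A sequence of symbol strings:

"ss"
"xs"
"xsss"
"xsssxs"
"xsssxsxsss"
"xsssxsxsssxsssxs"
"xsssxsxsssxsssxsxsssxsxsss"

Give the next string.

xsssxsxsssxsssxsxsssxsxsssxsssxsxsssxsssxs

Each term (from the third on) is the previous term followed by the one before it: term 3 = xs·ss = xsss.
So term 8 is xsssxsxsssxsssxsxsssxsxsss·xsssxsxsssxsssxs.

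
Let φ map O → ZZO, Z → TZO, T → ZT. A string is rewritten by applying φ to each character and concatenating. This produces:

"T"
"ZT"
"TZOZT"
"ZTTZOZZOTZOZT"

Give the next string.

TZOZTZTTZOZZOTZOTZOZZOZTTZOZZOTZOZT

Applying the rule to each of the 13 symbols of ZTTZOZZOTZOZT gives the pieces TZO ZT ZT TZO ZZO TZO TZO ZZO ZT TZO ZZO TZO ZT, which concatenate to the answer.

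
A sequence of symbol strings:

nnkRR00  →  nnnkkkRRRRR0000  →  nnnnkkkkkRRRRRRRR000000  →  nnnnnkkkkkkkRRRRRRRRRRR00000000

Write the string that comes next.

Reading off run lengths: n runs 2, 3, 4, 5; k runs 1, 3, 5, 7; R runs 2, 5, 8, 11; 0 runs 2, 4, 6, 8 — each is linear in n (n = 1, 2, …).
For the next term, n = 5, so the run lengths are 6, 9, 14, 10.

nnnnnnkkkkkkkkkRRRRRRRRRRRRRR0000000000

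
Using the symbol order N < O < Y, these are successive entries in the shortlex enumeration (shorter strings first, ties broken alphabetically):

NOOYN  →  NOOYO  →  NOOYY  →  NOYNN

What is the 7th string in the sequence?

Continuing the enumeration 3 steps past NOYNN: NOYNN → NOYNO → NOYNY → (answer).

NOYON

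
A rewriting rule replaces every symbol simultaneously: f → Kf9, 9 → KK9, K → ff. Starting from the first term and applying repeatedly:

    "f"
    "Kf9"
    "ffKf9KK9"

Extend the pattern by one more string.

Expanding ffKf9KK9: f→Kf9, f→Kf9, K→ff, f→Kf9, 9→KK9, K→ff, K→ff, 9→KK9. Concatenated: Kf9 Kf9 ff Kf9 KK9 ff ff KK9.

Kf9Kf9ffKf9KK9ffffKK9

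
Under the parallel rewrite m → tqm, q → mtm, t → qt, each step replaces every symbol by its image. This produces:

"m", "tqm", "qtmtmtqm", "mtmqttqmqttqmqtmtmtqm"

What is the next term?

tqmqttqmmtmqtqtmtmtqmmtmqtqtmtmtqmmtmqttqmqttqmqtmtmtqm

φ(mtmqttqmqttqmqtmtmtqm) expands symbol-by-symbol to tqm qt tqm mtm qt qt mtm tqm mtm qt qt mtm tqm mtm qt tqm qt tqm qt mtm tqm; joining the 21 pieces gives the next term.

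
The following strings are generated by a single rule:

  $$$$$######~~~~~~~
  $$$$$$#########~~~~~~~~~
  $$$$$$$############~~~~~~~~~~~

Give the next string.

Reading off run lengths: $ runs 5, 6, 7; # runs 6, 9, 12; ~ runs 7, 9, 11 — each is linear in n, where the shown terms are n = 2, 3, 4.
Setting n = 5 gives 8, 15, 13 characters in each block.

$$$$$$$$###############~~~~~~~~~~~~~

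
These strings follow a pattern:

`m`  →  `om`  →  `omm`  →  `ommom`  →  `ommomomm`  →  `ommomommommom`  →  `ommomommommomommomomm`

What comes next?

From term 3 onward, concatenate the last term with the second-to-last: om·m = omm, omm·om = ommom, …
So term 8 is ommomommommomommomomm·ommomommommom.

ommomommommomommomommommomommommom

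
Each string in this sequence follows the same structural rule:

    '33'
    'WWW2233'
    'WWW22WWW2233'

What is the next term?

Each term is the previous one with WWW22 prepended.
So the next term is WWW22·WWW22WWW2233.

WWW22WWW22WWW2233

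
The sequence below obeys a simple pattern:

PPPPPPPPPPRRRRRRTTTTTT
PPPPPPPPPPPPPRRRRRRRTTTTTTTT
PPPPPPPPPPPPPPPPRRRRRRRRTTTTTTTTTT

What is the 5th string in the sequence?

PPPPPPPPPPPPPPPPPPPPPPRRRRRRRRRRTTTTTTTTTTTTTT

Each string has the form P^{3n+1} R^{n+3} T^{2n}, where the shown terms are n = 3, 4, 5.
For term 5, n = 7, so the run lengths are 22, 10, 14.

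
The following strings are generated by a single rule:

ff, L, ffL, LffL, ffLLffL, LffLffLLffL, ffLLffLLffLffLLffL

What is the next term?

LffLffLLffLffLLffLLffLffLLffL

Each term (from the third on) is the two preceding terms concatenated in order: term 3 = ff·L = ffL.
The next term joins LffLffLLffL and ffLLffLLffLffLLffL.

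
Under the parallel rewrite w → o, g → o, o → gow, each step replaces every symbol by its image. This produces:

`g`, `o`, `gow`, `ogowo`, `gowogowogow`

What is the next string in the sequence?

Apply φ to gowogowogow symbol by symbol: g→o, o→gow, w→o, o→gow, g→o, o→gow, w→o, o→gow, g→o, o→gow, w→o; joined: o gow o gow o gow o gow o gow o.

ogowogowogowogowogowo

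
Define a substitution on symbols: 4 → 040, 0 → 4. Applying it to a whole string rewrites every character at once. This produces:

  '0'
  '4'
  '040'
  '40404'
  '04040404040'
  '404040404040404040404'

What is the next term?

Rewriting the 21 symbols of 404040404040404040404 one by one yields 040 4 040 4 040 4 040 4 040 4 040 4 040 4 040 4 040 4 040 4 040; concatenated:

0404040404040404040404040404040404040404040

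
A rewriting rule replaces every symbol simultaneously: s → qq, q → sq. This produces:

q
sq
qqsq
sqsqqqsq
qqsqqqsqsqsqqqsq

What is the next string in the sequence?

sqsqqqsqsqsqqqsqqqsqqqsqsqsqqqsq

Replace each of the 16 characters of qqsqqqsqsqsqqqsq in place — sq sq qq sq sq sq qq sq qq sq qq sq sq sq qq sq — and concatenate.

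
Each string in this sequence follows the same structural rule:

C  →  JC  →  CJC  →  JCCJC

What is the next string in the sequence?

CJCJCCJC

Each term (from the third on) is the two preceding terms concatenated in order: term 3 = C·JC = CJC.
The next term joins CJC and JCCJC.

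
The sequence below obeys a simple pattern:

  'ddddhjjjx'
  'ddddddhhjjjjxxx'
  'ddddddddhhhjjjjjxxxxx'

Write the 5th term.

Each string has the form d^{2n+2} h^{n} j^{n+2} x^{2n-1} (n = 1, 2, …).
Setting n = 5 gives 12, 5, 7, 9 characters in each block.

ddddddddddddhhhhhjjjjjjjxxxxxxxxx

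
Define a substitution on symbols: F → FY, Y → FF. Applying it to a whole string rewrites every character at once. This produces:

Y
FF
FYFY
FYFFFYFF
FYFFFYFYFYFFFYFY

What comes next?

FYFFFYFYFYFFFYFFFYFFFYFYFYFFFYFF

Replace each of the 16 characters of FYFFFYFYFYFFFYFY in place — FY FF FY FY FY FF FY FF FY FF FY FY FY FF FY FF — and concatenate.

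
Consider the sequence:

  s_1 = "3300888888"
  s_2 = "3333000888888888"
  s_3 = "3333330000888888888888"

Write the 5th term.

3333333333000000888888888888888888

Term n consists of 2n 3's, followed by n+1 0's, followed by 3n+3 8's (n = 1, 2, …).
At n = 5 the blocks have lengths 10, 6, 18.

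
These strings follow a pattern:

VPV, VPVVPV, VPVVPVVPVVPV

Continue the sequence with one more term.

Each string is two copies of the previous one concatenated.
One more doubling of VPVVPVVPVVPV gives the answer.

VPVVPVVPVVPVVPVVPVVPVVPV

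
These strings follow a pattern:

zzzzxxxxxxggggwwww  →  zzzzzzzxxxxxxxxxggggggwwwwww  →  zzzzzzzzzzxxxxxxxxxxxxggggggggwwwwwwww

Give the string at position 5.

The n-th term is 3n-2 z's then 3n x's then 2n g's then 2n w's, where the shown terms are n = 2, 3, 4.
Setting n = 6 gives 16, 18, 12, 12 characters in each block.

zzzzzzzzzzzzzzzzxxxxxxxxxxxxxxxxxxggggggggggggwwwwwwwwwwww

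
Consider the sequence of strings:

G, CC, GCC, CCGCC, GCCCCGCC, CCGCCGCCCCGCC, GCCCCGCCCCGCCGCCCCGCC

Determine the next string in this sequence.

Each term (from the third on) is the two preceding terms concatenated in order: term 3 = G·CC = GCC.
Continuing: CCGCCGCCCCGCC · GCCCCGCCCCGCCGCCCCGCC gives term 8.

CCGCCGCCCCGCCGCCCCGCCCCGCCGCCCCGCC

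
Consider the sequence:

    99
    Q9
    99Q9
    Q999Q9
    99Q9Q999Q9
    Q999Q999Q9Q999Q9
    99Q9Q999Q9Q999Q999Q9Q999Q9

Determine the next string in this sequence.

Q999Q999Q9Q999Q999Q9Q999Q9Q999Q999Q9Q999Q9

Each term (from the third on) is the two preceding terms concatenated in order: term 3 = 99·Q9 = 99Q9.
Continuing: Q999Q999Q9Q999Q9 · 99Q9Q999Q9Q999Q999Q9Q999Q9 gives term 8.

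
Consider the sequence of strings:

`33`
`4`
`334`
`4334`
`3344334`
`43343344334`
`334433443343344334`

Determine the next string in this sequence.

Each term (from the third on) is the two preceding terms concatenated in order: term 3 = 33·4 = 334.
Continuing: 43343344334 · 334433443343344334 gives term 8.

43343344334334433443343344334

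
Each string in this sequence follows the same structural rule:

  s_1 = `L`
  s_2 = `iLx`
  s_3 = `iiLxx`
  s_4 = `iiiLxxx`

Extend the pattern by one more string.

Every step adds i to the front and x to the end of the previous string.
So the next term is i·iiiLxxx·x.

iiiiLxxxx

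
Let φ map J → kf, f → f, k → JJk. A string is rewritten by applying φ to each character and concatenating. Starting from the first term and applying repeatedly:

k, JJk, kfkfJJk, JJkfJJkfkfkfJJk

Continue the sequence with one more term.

φ(JJkfJJkfkfkfJJk) expands symbol-by-symbol to kf kf JJk f kf kf JJk f JJk f JJk f kf kf JJk; joining the 15 pieces gives the next term.

kfkfJJkfkfkfJJkfJJkfJJkfkfkfJJk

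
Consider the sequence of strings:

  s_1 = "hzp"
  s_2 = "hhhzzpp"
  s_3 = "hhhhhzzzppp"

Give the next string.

hhhhhhhzzzzpppp

Each string has the form h^{2n-1} z^{n} p^{n} (n = 1, 2, …).
At n = 4 the blocks have lengths 7, 4, 4.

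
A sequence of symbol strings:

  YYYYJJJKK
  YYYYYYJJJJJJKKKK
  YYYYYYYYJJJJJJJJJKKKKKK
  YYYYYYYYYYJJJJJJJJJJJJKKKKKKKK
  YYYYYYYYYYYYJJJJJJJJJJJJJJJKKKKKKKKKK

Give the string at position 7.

YYYYYYYYYYYYYYYYJJJJJJJJJJJJJJJJJJJJJKKKKKKKKKKKKKK

Term n consists of 2n+2 Y's, followed by 3n J's, followed by 2n K's (n = 1, 2, …).
At n = 7 the blocks have lengths 16, 21, 14.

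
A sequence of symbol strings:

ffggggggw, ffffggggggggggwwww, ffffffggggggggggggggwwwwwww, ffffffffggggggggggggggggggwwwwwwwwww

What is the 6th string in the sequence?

ffffffffffffggggggggggggggggggggggggggwwwwwwwwwwwwwwww

The n-th term is 2n f's then 4n+2 g's then 3n-2 w's (n = 1, 2, …).
Setting n = 6 gives 12, 26, 16 characters in each block.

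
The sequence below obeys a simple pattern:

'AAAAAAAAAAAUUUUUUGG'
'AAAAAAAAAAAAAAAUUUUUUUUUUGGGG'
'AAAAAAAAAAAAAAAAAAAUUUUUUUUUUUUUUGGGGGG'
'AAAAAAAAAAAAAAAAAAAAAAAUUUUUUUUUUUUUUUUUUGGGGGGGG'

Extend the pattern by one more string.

AAAAAAAAAAAAAAAAAAAAAAAAAAAUUUUUUUUUUUUUUUUUUUUUUGGGGGGGGGG

Term n consists of 4n+3 A's, followed by 4n-2 U's, followed by 2n-2 G's, where the shown terms are n = 2, 3, 4, 5.
For the next term, n = 6, so the run lengths are 27, 22, 10.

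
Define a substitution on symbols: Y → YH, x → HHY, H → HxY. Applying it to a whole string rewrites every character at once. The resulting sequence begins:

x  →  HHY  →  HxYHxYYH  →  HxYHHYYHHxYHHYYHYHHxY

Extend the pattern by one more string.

HxYHHYYHHxYHxYYHYHHxYHxYHHYYHHxYHxYYHYHHxYYHHxYHxYHHYYH

φ(HxYHHYYHHxYHHYYHYHHxY) expands symbol-by-symbol to HxY HHY YH HxY HxY YH YH HxY HxY HHY YH HxY HxY YH YH HxY YH HxY HxY HHY YH; joining the 21 pieces gives the next term.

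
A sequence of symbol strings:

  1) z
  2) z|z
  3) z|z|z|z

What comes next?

s(k+1) = s(k)·|·s(k) — each term doubles the last with '|' between the halves.
Doubling z|z|z|z with '|' between the halves:

z|z|z|z|z|z|z|z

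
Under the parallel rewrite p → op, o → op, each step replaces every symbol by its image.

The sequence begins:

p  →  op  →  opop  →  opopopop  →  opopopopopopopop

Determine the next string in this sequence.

opopopopopopopopopopopopopopopop

Applying the rule to each of the 16 symbols of opopopopopopopop gives the pieces op op op op op op op op op op op op op op op op, which concatenate to the answer.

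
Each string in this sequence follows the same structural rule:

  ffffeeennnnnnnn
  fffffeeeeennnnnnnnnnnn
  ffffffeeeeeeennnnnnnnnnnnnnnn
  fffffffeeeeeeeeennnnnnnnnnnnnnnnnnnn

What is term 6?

Each string has the form f^{n+2} e^{2n-1} n^{4n}, where the shown terms are n = 2, 3, 4, 5.
For term 6, n = 7, so the run lengths are 9, 13, 28.

fffffffffeeeeeeeeeeeeennnnnnnnnnnnnnnnnnnnnnnnnnnn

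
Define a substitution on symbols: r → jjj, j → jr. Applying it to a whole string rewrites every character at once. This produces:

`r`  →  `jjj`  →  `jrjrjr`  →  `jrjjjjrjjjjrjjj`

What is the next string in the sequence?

Rewriting the 15 symbols of jrjjjjrjjjjrjjj one by one yields jr jjj jr jr jr jr jjj jr jr jr jr jjj jr jr jr; concatenated:

jrjjjjrjrjrjrjjjjrjrjrjrjjjjrjrjr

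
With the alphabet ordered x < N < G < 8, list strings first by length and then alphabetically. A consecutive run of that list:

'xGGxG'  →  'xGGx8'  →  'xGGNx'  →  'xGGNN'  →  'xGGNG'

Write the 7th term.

xGGGx

Continuing the enumeration 2 steps past xGGNG: xGGNG → xGGN8 → (answer).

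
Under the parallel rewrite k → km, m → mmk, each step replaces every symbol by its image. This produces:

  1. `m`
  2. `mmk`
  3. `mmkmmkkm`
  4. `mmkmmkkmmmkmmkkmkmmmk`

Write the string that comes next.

mmkmmkkmmmkmmkkmkmmmkmmkmmkkmmmkmmkkmkmmmkkmmmkmmkmmkkm

Replace each of the 21 characters of mmkmmkkmmmkmmkkmkmmmk in place — mmk mmk km mmk mmk km km mmk mmk mmk km mmk mmk km km mmk km mmk mmk mmk km — and concatenate.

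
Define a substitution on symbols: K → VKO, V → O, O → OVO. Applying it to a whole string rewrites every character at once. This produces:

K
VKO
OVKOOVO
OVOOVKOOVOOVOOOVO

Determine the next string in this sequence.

Rewriting the 17 symbols of OVOOVKOOVOOVOOOVO one by one yields OVO O OVO OVO O VKO OVO OVO O OVO OVO O OVO OVO OVO O OVO; concatenated:

OVOOOVOOVOOVKOOVOOVOOOVOOVOOOVOOVOOVOOOVO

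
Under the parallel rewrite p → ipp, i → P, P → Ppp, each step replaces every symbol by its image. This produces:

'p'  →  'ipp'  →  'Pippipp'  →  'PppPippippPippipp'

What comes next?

PppippippPppPippippPippippPppPippippPippipp

Applying the rule to each of the 17 symbols of PppPippippPippipp gives the pieces Ppp ipp ipp Ppp P ipp ipp P ipp ipp Ppp P ipp ipp P ipp ipp, which concatenate to the answer.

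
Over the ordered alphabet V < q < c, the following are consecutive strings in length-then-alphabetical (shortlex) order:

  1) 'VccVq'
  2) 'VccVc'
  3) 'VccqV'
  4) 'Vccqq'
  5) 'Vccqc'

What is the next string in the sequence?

Find the rightmost character of Vccqc below c, bump it to the next letter, and reset everything to its right to V.

VcccV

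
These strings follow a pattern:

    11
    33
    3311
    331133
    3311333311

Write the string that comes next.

Each term (from the third on) is the previous term followed by the one before it: term 3 = 33·11 = 3311.
The next term joins 3311333311 and 331133.

3311333311331133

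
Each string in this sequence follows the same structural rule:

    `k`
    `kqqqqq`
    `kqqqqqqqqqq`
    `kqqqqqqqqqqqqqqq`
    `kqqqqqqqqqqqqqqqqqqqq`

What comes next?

The strings grow by a fixed suffix qqqqq each time.
Applying this once more to kqqqqqqqqqqqqqqqqqqqq:

kqqqqqqqqqqqqqqqqqqqqqqqqq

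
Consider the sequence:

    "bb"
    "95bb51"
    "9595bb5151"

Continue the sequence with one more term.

Every step adds 95 to the front and 51 to the end of the previous string.
Applying this once more to 9595bb5151:

959595bb515151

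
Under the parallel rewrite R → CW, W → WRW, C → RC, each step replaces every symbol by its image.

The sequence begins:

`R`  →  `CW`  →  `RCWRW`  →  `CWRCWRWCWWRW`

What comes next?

Rewriting each symbol of CWRCWRWCWWRW: C→RC, W→WRW, R→CW, C→RC, W→WRW, R→CW, W→WRW, C→RC, W→WRW, W→WRW, R→CW, W→WRW, which concatenates to RC WRW CW RC WRW CW WRW RC WRW WRW CW WRW.

RCWRWCWRCWRWCWWRWRCWRWWRWCWWRW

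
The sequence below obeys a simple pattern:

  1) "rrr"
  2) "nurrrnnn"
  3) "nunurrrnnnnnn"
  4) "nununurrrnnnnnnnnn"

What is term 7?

Every step adds nu to the front and nnn to the end of the previous string.
From nununurrrnnnnnnnnn, 3 further steps: nununurrrnnnnnnnnn → nunununurrrnnnnnnnnnnnn → nununununurrrnnnnnnnnnnnnnnn → (answer).

nunununununurrrnnnnnnnnnnnnnnnnnn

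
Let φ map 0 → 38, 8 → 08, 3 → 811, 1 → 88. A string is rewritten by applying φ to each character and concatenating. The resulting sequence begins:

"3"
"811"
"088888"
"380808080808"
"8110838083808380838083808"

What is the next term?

Applying the rule to each of the 25 symbols of 8110838083808380838083808 gives the pieces 08 88 88 38 08 811 08 38 08 811 08 38 08 811 08 38 08 811 08 38 08 811 08 38 08, which concatenate to the answer.

0888883808811083808811083808811083808811083808811083808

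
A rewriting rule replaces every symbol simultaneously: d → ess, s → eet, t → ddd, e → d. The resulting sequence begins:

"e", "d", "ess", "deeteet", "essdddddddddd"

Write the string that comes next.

Applying the rule to each of the 13 symbols of essdddddddddd gives the pieces d eet eet ess ess ess ess ess ess ess ess ess ess, which concatenate to the answer.

deeteetessessessessessessessessessess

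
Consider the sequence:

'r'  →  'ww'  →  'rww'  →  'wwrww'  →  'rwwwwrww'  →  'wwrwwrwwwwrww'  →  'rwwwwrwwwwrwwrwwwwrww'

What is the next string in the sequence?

From term 3 onward, concatenate the second-to-last term with the last: r·ww = rww, ww·rww = wwrww, …
The next term joins wwrwwrwwwwrww and rwwwwrwwwwrwwrwwwwrww.

wwrwwrwwwwrwwrwwwwrwwwwrwwrwwwwrww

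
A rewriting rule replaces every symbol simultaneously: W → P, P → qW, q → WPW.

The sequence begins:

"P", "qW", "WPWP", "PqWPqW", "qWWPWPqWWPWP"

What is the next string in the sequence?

Rewriting each symbol of qWWPWPqWWPWP: q→WPW, W→P, W→P, P→qW, W→P, P→qW, q→WPW, W→P, W→P, P→qW, W→P, P→qW, which concatenates to WPW P P qW P qW WPW P P qW P qW.

WPWPPqWPqWWPWPPqWPqW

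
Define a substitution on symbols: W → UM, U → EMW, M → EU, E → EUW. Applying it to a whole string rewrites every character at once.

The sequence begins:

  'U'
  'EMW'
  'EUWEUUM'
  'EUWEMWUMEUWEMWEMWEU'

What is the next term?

φ(EUWEMWUMEUWEMWEMWEU) expands symbol-by-symbol to EUW EMW UM EUW EU UM EMW EU EUW EMW UM EUW EU UM EUW EU UM EUW EMW; joining the 19 pieces gives the next term.

EUWEMWUMEUWEUUMEMWEUEUWEMWUMEUWEUUMEUWEUUMEUWEMW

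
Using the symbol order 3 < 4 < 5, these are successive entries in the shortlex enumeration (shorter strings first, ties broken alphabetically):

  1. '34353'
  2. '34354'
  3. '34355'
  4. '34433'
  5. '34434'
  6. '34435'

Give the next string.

The successor of 34435 increments the rightmost position that isn't already 5 and resets every position after it to 3.

34443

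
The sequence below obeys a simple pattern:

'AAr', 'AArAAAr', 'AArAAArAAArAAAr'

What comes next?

AArAAArAAArAAArAAArAAArAAArAAAr

Each string is two copies of the previous one joined by 'A'.
One more doubling of AArAAArAAArAAAr gives the answer.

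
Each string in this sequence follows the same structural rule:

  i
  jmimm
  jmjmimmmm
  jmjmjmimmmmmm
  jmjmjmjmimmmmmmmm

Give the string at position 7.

jmjmjmjmjmjmimmmmmmmmmmmm

Each term wraps the previous one in jm on the left and mm on the right.
From jmjmjmjmimmmmmmmm, 2 further steps: jmjmjmjmimmmmmmmm → jmjmjmjmjmimmmmmmmmmm → (answer).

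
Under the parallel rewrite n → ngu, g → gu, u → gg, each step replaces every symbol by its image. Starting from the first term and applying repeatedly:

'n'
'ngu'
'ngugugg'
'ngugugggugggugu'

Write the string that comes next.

ngugugggugggugugugggugugugggugg

φ(ngugugggugggugu) expands symbol-by-symbol to ngu gu gg gu gg gu gu gu gg gu gu gu gg gu gg; joining the 15 pieces gives the next term.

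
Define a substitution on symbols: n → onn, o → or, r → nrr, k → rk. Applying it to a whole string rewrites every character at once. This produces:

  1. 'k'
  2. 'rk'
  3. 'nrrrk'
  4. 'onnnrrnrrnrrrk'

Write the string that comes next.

Rewriting the 14 symbols of onnnrrnrrnrrrk one by one yields or onn onn onn nrr nrr onn nrr nrr onn nrr nrr nrr rk; concatenated:

oronnonnonnnrrnrronnnrrnrronnnrrnrrnrrrk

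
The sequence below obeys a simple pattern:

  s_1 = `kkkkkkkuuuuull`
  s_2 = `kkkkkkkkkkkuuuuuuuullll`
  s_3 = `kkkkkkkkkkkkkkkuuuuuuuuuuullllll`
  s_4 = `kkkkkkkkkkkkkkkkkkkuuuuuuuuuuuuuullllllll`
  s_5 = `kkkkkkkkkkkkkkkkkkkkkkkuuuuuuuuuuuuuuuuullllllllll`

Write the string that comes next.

Reading off run lengths: k runs 7, 11, 15, 19, 23; u runs 5, 8, 11, 14, 17; l runs 2, 4, 6, 8, 10 — each is linear in n (n = 1, 2, …).
Setting n = 6 gives 27, 20, 12 characters in each block.

kkkkkkkkkkkkkkkkkkkkkkkkkkkuuuuuuuuuuuuuuuuuuuullllllllllll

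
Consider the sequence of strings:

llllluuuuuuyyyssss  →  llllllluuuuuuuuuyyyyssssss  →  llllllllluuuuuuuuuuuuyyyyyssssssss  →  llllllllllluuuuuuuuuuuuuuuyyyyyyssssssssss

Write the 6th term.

llllllllllllllluuuuuuuuuuuuuuuuuuuuuyyyyyyyyssssssssssssss

Reading off run lengths: l runs 5, 7, 9, 11; u runs 6, 9, 12, 15; y runs 3, 4, 5, 6; s runs 4, 6, 8, 10 — each is linear in n, where the shown terms are n = 2, 3, 4, 5.
At n = 7 the blocks have lengths 15, 21, 8, 14.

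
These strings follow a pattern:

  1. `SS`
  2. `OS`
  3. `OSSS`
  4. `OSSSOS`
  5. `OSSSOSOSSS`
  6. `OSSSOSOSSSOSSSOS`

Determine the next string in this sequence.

OSSSOSOSSSOSSSOSOSSSOSOSSS

Each term (from the third on) is the previous term followed by the one before it: term 3 = OS·SS = OSSS.
So term 7 is OSSSOSOSSSOSSSOS·OSSSOSOSSS.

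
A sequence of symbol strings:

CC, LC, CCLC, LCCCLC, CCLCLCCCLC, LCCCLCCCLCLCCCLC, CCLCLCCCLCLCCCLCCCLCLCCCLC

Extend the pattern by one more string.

LCCCLCCCLCLCCCLCCCLCLCCCLCLCCCLCCCLCLCCCLC

From term 3 onward, concatenate the second-to-last term with the last: CC·LC = CCLC, LC·CCLC = LCCCLC, …
The next term joins LCCCLCCCLCLCCCLC and CCLCLCCCLCLCCCLCCCLCLCCCLC.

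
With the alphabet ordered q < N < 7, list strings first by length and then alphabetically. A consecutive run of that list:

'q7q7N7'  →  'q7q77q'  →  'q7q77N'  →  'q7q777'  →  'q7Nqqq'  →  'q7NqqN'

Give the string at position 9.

q7NqNN

Continuing the enumeration 3 steps past q7NqqN: q7NqqN → q7Nqq7 → q7NqNq → (answer).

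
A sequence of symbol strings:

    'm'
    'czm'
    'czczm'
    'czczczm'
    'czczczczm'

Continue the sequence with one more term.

Every step adds cz at the front: s(k+1) = cz·s(k).
So the next term is cz·czczczczm.

czczczczczm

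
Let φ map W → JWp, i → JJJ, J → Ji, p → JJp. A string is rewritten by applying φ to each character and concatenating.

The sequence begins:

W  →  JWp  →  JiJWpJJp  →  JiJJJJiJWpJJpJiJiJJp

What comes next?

JiJJJJiJiJiJiJJJJiJWpJJpJiJiJJpJiJJJJiJJJJiJiJJp

φ(JiJJJJiJWpJJpJiJiJJp) expands symbol-by-symbol to Ji JJJ Ji Ji Ji Ji JJJ Ji JWp JJp Ji Ji JJp Ji JJJ Ji JJJ Ji Ji JJp; joining the 20 pieces gives the next term.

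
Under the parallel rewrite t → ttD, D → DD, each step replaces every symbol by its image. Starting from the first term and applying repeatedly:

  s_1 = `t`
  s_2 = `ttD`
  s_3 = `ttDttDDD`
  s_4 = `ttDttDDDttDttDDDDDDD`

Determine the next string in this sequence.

ttDttDDDttDttDDDDDDDttDttDDDttDttDDDDDDDDDDDDDDD

Applying the rule to each of the 20 symbols of ttDttDDDttDttDDDDDDD gives the pieces ttD ttD DD ttD ttD DD DD DD ttD ttD DD ttD ttD DD DD DD DD DD DD DD, which concatenate to the answer.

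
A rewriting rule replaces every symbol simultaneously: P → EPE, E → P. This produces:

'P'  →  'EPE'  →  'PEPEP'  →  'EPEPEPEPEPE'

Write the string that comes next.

Apply φ to EPEPEPEPEPE symbol by symbol: E→P, P→EPE, E→P, P→EPE, E→P, P→EPE, E→P, P→EPE, E→P, P→EPE, E→P; joined: P EPE P EPE P EPE P EPE P EPE P.

PEPEPEPEPEPEPEPEPEPEP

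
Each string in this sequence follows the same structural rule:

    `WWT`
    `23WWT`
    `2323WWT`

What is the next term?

Each term is the previous one with 23 prepended.
One more step from 2323WWT gives the answer.

232323WWT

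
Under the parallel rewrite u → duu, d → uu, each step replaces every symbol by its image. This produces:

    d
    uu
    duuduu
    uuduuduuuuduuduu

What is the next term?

Rewriting the 16 symbols of uuduuduuuuduuduu one by one yields duu duu uu duu duu uu duu duu duu duu uu duu duu uu duu duu; concatenated:

duuduuuuduuduuuuduuduuduuduuuuduuduuuuduuduu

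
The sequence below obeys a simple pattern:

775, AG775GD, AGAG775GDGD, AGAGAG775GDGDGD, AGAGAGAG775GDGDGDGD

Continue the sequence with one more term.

AGAGAGAGAG775GDGDGDGDGD

Each term wraps the previous one in AG on the left and GD on the right.
So the next term is AG·AGAGAGAG775GDGDGDGD·GD.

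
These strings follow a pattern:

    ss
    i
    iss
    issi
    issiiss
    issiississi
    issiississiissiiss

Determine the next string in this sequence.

issiississiissiississiississi

Each term (from the third on) is the previous term followed by the one before it: term 3 = i·ss = iss.
So term 8 is issiississiissiiss·issiississi.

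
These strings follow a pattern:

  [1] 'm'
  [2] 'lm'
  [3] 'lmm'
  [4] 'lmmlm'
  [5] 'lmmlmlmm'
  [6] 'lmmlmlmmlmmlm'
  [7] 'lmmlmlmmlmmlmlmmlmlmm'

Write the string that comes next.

Each term (from the third on) is the previous term followed by the one before it: term 3 = lm·m = lmm.
The next term joins lmmlmlmmlmmlmlmmlmlmm and lmmlmlmmlmmlm.

lmmlmlmmlmmlmlmmlmlmmlmmlmlmmlmmlm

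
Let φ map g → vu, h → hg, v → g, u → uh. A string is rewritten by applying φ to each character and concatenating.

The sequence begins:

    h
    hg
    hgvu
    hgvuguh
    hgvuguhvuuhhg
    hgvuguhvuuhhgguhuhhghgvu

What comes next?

hgvuguhvuuhhgguhuhhghgvuvuuhhguhhghgvuhgvuguh

Applying the rule to each of the 24 symbols of hgvuguhvuuhhgguhuhhghgvu gives the pieces hg vu g uh vu uh hg g uh uh hg hg vu vu uh hg uh hg hg vu hg vu g uh, which concatenate to the answer.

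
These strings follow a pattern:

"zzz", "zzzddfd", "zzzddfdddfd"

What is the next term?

Each term is the previous one with ddfd appended.
So the next term is zzzddfdddfd·ddfd.

zzzddfdddfdddfd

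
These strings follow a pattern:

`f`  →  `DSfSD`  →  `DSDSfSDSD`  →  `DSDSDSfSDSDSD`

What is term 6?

DSDSDSDSDSfSDSDSDSDSD

Each term wraps the previous one in DS on the left and SD on the right.
From DSDSDSfSDSDSD, 2 further steps: DSDSDSfSDSDSD → DSDSDSDSfSDSDSDSD → (answer).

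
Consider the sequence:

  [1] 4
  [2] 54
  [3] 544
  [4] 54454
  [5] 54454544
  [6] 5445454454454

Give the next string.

This is a Fibonacci-style word recurrence s(k) = s(k−1)·s(k−2): e.g. 54·4 = 544.
The next term joins 5445454454454 and 54454544.

544545445445454454544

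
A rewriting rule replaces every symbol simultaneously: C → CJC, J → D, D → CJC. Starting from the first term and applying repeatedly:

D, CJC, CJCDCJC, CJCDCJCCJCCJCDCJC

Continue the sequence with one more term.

Replace each of the 17 characters of CJCDCJCCJCCJCDCJC in place — CJC D CJC CJC CJC D CJC CJC D CJC CJC D CJC CJC CJC D CJC — and concatenate.

CJCDCJCCJCCJCDCJCCJCDCJCCJCDCJCCJCCJCDCJC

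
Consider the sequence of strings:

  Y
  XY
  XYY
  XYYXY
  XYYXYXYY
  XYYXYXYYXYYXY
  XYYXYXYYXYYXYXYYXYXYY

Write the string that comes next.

XYYXYXYYXYYXYXYYXYXYYXYYXYXYYXYYXY

This is a Fibonacci-style word recurrence s(k) = s(k−1)·s(k−2): e.g. XY·Y = XYY.
The next term joins XYYXYXYYXYYXYXYYXYXYY and XYYXYXYYXYYXY.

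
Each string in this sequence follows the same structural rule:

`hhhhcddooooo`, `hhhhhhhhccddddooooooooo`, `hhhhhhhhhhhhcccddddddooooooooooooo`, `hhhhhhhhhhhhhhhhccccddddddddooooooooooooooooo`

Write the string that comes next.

hhhhhhhhhhhhhhhhhhhhcccccddddddddddooooooooooooooooooooo

Reading off run lengths: h runs 4, 8, 12, 16; c runs 1, 2, 3, 4; d runs 2, 4, 6, 8; o runs 5, 9, 13, 17 — each is linear in n (n = 1, 2, …).
At n = 5 the blocks have lengths 20, 5, 10, 21.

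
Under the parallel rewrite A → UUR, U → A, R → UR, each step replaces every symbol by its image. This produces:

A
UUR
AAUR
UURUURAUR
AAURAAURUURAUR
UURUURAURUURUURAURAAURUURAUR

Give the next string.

AAURAAURUURAURAAURAAURUURAURUURUURAURAAURUURAUR

Replace each of the 28 characters of UURUURAURUURUURAURAAURUURAUR in place — A A UR A A UR UUR A UR A A UR A A UR UUR A UR UUR UUR A UR A A UR UUR A UR — and concatenate.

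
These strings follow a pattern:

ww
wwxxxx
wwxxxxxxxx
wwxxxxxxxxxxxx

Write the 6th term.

The strings grow by a fixed suffix xxxx each time.
From wwxxxxxxxxxxxx, 2 further steps: wwxxxxxxxxxxxx → wwxxxxxxxxxxxxxxxx → (answer).

wwxxxxxxxxxxxxxxxxxxxx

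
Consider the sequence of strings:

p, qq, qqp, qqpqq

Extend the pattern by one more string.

Each term (from the third on) is the previous term followed by the one before it: term 3 = qq·p = qqp.
The next term joins qqpqq and qqp.

qqpqqqqp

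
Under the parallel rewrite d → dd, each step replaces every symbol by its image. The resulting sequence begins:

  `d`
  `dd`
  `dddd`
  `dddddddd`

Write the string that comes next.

Apply φ to dddddddd symbol by symbol: d→dd, d→dd, d→dd, d→dd, d→dd, d→dd, d→dd, d→dd; joined: dd dd dd dd dd dd dd dd.

dddddddddddddddd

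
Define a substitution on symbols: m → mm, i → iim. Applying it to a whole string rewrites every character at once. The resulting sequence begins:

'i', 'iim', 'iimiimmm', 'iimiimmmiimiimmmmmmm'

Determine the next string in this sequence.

iimiimmmiimiimmmmmmmiimiimmmiimiimmmmmmmmmmmmmmm

φ(iimiimmmiimiimmmmmmm) expands symbol-by-symbol to iim iim mm iim iim mm mm mm iim iim mm iim iim mm mm mm mm mm mm mm; joining the 20 pieces gives the next term.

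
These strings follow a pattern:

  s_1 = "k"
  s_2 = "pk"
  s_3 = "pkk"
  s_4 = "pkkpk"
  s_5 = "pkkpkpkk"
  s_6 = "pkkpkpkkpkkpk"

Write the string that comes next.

Each term (from the third on) is the previous term followed by the one before it: term 3 = pk·k = pkk.
So term 7 is pkkpkpkkpkkpk·pkkpkpkk.

pkkpkpkkpkkpkpkkpkpkk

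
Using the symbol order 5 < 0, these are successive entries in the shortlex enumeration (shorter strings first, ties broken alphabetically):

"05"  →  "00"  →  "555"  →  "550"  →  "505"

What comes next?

Treat 505 as a base-2 numeral over the given alphabet and add one, carrying through any trailing 0's.

500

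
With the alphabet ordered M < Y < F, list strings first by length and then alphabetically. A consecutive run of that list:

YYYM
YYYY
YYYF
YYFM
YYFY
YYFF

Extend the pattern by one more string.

Treat YYFF as a base-3 numeral over the given alphabet and add one, carrying through any trailing F's.

YFMM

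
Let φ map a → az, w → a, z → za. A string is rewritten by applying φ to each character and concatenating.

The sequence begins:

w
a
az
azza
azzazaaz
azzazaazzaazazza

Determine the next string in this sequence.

azzazaazzaazazzazaazazzaazzazaaz

Replace each of the 16 characters of azzazaazzaazazza in place — az za za az za az az za za az az za az za za az — and concatenate.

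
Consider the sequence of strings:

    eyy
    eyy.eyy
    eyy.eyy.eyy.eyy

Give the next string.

Every step duplicates the string with '.' between the halves.
Doubling eyy.eyy.eyy.eyy with '.' between the halves:

eyy.eyy.eyy.eyy.eyy.eyy.eyy.eyy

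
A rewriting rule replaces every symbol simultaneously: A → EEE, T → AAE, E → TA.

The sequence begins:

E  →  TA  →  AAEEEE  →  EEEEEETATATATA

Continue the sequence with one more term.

Applying the rule to each of the 14 symbols of EEEEEETATATATA gives the pieces TA TA TA TA TA TA AAE EEE AAE EEE AAE EEE AAE EEE, which concatenate to the answer.

TATATATATATAAAEEEEAAEEEEAAEEEEAAEEEE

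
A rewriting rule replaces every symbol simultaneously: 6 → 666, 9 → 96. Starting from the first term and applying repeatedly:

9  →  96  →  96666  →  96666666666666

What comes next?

Rewriting the 14 symbols of 96666666666666 one by one yields 96 666 666 666 666 666 666 666 666 666 666 666 666 666; concatenated:

96666666666666666666666666666666666666666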